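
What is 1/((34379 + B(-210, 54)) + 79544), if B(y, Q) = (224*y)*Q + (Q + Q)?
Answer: -1/2426129 ≈ -4.1218e-7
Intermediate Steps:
B(y, Q) = 2*Q + 224*Q*y (B(y, Q) = 224*Q*y + 2*Q = 2*Q + 224*Q*y)
1/((34379 + B(-210, 54)) + 79544) = 1/((34379 + 2*54*(1 + 112*(-210))) + 79544) = 1/((34379 + 2*54*(1 - 23520)) + 79544) = 1/((34379 + 2*54*(-23519)) + 79544) = 1/((34379 - 2540052) + 79544) = 1/(-2505673 + 79544) = 1/(-2426129) = -1/2426129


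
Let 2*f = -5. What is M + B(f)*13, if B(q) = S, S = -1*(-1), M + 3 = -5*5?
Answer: -15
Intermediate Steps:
f = -5/2 (f = (1/2)*(-5) = -5/2 ≈ -2.5000)
M = -28 (M = -3 - 5*5 = -3 - 25 = -28)
S = 1
B(q) = 1
M + B(f)*13 = -28 + 1*13 = -28 + 13 = -15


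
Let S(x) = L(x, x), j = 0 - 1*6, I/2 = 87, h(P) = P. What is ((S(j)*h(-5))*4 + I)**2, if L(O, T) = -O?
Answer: 2916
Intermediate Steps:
I = 174 (I = 2*87 = 174)
j = -6 (j = 0 - 6 = -6)
S(x) = -x
((S(j)*h(-5))*4 + I)**2 = ((-1*(-6)*(-5))*4 + 174)**2 = ((6*(-5))*4 + 174)**2 = (-30*4 + 174)**2 = (-120 + 174)**2 = 54**2 = 2916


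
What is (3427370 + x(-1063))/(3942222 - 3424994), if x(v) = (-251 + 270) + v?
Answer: 1713163/258614 ≈ 6.6244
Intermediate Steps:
x(v) = 19 + v
(3427370 + x(-1063))/(3942222 - 3424994) = (3427370 + (19 - 1063))/(3942222 - 3424994) = (3427370 - 1044)/517228 = 3426326*(1/517228) = 1713163/258614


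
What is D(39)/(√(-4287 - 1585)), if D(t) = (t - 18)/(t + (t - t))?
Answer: -7*I*√367/19084 ≈ -0.0070269*I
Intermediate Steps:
D(t) = (-18 + t)/t (D(t) = (-18 + t)/(t + 0) = (-18 + t)/t)
D(39)/(√(-4287 - 1585)) = ((-18 + 39)/39)/(√(-4287 - 1585)) = ((1/39)*21)/(√(-5872)) = 7/(13*((4*I*√367))) = 7*(-I*√367/1468)/13 = -7*I*√367/19084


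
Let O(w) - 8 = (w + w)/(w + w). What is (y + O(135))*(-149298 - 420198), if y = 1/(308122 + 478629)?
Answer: -4032464496960/786751 ≈ -5.1255e+6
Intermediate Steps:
y = 1/786751 ≈ 1.2710e-6
O(w) = 9 (O(w) = 8 + (w + w)/(w + w) = 8 + (2*w)/((2*w)) = 8 + (2*w)*(1/(2*w)) = 8 + 1 = 9)
(y + O(135))*(-149298 - 420198) = (1/786751 + 9)*(-149298 - 420198) = (7080760/786751)*(-569496) = -4032464496960/786751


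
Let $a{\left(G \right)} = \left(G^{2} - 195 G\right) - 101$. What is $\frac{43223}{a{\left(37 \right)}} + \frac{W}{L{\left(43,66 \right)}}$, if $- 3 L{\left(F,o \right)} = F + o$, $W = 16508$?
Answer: $- \frac{299230535}{648223} \approx -461.62$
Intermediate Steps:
$a{\left(G \right)} = -101 + G^{2} - 195 G$
$L{\left(F,o \right)} = - \frac{F}{3} - \frac{o}{3}$ ($L{\left(F,o \right)} = - \frac{F + o}{3} = - \frac{F}{3} - \frac{o}{3}$)
$\frac{43223}{a{\left(37 \right)}} + \frac{W}{L{\left(43,66 \right)}} = \frac{43223}{-101 + 37^{2} - 7215} + \frac{16508}{\left(- \frac{1}{3}\right) 43 - 22} = \frac{43223}{-101 + 1369 - 7215} + \frac{16508}{- \frac{43}{3} - 22} = \frac{43223}{-5947} + \frac{16508}{- \frac{109}{3}} = 43223 \left(- \frac{1}{5947}\right) + 16508 \left(- \frac{3}{109}\right) = - \frac{43223}{5947} - \frac{49524}{109} = - \frac{299230535}{648223}$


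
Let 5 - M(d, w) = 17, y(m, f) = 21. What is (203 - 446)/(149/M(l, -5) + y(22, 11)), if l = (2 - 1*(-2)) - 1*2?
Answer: -2916/103 ≈ -28.311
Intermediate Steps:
l = 2 (l = (2 + 2) - 2 = 4 - 2 = 2)
M(d, w) = -12 (M(d, w) = 5 - 1*17 = 5 - 17 = -12)
(203 - 446)/(149/M(l, -5) + y(22, 11)) = (203 - 446)/(149/(-12) + 21) = -243/(149*(-1/12) + 21) = -243/(-149/12 + 21) = -243/103/12 = -243*12/103 = -2916/103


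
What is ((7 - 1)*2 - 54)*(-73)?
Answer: 3066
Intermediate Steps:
((7 - 1)*2 - 54)*(-73) = (6*2 - 54)*(-73) = (12 - 54)*(-73) = -42*(-73) = 3066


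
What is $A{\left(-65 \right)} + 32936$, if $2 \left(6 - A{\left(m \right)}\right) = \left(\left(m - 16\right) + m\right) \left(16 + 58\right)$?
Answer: $38344$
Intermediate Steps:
$A{\left(m \right)} = 598 - 74 m$ ($A{\left(m \right)} = 6 - \frac{\left(\left(m - 16\right) + m\right) \left(16 + 58\right)}{2} = 6 - \frac{\left(\left(m - 16\right) + m\right) 74}{2} = 6 - \frac{\left(\left(-16 + m\right) + m\right) 74}{2} = 6 - \frac{\left(-16 + 2 m\right) 74}{2} = 6 - \frac{-1184 + 148 m}{2} = 6 - \left(-592 + 74 m\right) = 598 - 74 m$)
$A{\left(-65 \right)} + 32936 = \left(598 - -4810\right) + 32936 = \left(598 + 4810\right) + 32936 = 5408 + 32936 = 38344$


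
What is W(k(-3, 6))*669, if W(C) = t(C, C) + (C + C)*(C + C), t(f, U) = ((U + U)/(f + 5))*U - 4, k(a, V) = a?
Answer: 27429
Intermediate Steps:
t(f, U) = -4 + 2*U**2/(5 + f) (t(f, U) = ((2*U)/(5 + f))*U - 4 = (2*U/(5 + f))*U - 4 = 2*U**2/(5 + f) - 4 = -4 + 2*U**2/(5 + f))
W(C) = 4*C**2 + 2*(-10 + C**2 - 2*C)/(5 + C) (W(C) = 2*(-10 + C**2 - 2*C)/(5 + C) + (C + C)*(C + C) = 2*(-10 + C**2 - 2*C)/(5 + C) + (2*C)*(2*C) = 2*(-10 + C**2 - 2*C)/(5 + C) + 4*C**2 = 4*C**2 + 2*(-10 + C**2 - 2*C)/(5 + C))
W(k(-3, 6))*669 = (2*(-10 - 2*(-3) + 2*(-3)**3 + 11*(-3)**2)/(5 - 3))*669 = (2*(-10 + 6 + 2*(-27) + 11*9)/2)*669 = (2*(1/2)*(-10 + 6 - 54 + 99))*669 = (2*(1/2)*41)*669 = 41*669 = 27429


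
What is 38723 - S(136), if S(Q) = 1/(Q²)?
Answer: 716220607/18496 ≈ 38723.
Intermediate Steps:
S(Q) = Q⁻²
38723 - S(136) = 38723 - 1/136² = 38723 - 1*1/18496 = 38723 - 1/18496 = 716220607/18496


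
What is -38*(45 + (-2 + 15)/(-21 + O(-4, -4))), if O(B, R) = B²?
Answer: -8056/5 ≈ -1611.2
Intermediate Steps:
-38*(45 + (-2 + 15)/(-21 + O(-4, -4))) = -38*(45 + (-2 + 15)/(-21 + (-4)²)) = -38*(45 + 13/(-21 + 16)) = -38*(45 + 13/(-5)) = -38*(45 + 13*(-⅕)) = -38*(45 - 13/5) = -38*212/5 = -8056/5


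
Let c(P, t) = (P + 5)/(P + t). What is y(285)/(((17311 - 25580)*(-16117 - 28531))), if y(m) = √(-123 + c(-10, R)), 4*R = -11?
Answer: 13*I*√1887/18828909912 ≈ 2.9992e-8*I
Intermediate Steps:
R = -11/4 (R = (¼)*(-11) = -11/4 ≈ -2.7500)
c(P, t) = (5 + P)/(P + t)
y(m) = 13*I*√1887/51 (y(m) = √(-123 + (5 - 10)/(-10 - 11/4)) = √(-123 - 5/(-51/4)) = √(-123 - 4/51*(-5)) = √(-123 + 20/51) = √(-6253/51) = 13*I*√1887/51)
y(285)/(((17311 - 25580)*(-16117 - 28531))) = (13*I*√1887/51)/(((17311 - 25580)*(-16117 - 28531))) = (13*I*√1887/51)/((-8269*(-44648))) = (13*I*√1887/51)/369194312 = (13*I*√1887/51)*(1/369194312) = 13*I*√1887/18828909912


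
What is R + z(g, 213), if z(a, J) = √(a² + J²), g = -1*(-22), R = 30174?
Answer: 30174 + √45853 ≈ 30388.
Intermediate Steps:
g = 22
z(a, J) = √(J² + a²)
R + z(g, 213) = 30174 + √(213² + 22²) = 30174 + √(45369 + 484) = 30174 + √45853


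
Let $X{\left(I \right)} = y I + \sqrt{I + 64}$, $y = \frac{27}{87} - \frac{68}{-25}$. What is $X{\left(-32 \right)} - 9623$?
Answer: $- \frac{7046979}{725} + 4 \sqrt{2} \approx -9714.3$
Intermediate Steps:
$y = \frac{2197}{725}$ ($y = 27 \cdot \frac{1}{87} - - \frac{68}{25} = \frac{9}{29} + \frac{68}{25} = \frac{2197}{725} \approx 3.0303$)
$X{\left(I \right)} = \sqrt{64 + I} + \frac{2197 I}{725}$ ($X{\left(I \right)} = \frac{2197 I}{725} + \sqrt{I + 64} = \frac{2197 I}{725} + \sqrt{64 + I} = \sqrt{64 + I} + \frac{2197 I}{725}$)
$X{\left(-32 \right)} - 9623 = \left(\sqrt{64 - 32} + \frac{2197}{725} \left(-32\right)\right) - 9623 = \left(\sqrt{32} - \frac{70304}{725}\right) - 9623 = \left(4 \sqrt{2} - \frac{70304}{725}\right) - 9623 = \left(- \frac{70304}{725} + 4 \sqrt{2}\right) - 9623 = - \frac{7046979}{725} + 4 \sqrt{2}$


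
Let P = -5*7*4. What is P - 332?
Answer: -472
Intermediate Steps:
P = -140 (P = -35*4 = -140)
P - 332 = -140 - 332 = -472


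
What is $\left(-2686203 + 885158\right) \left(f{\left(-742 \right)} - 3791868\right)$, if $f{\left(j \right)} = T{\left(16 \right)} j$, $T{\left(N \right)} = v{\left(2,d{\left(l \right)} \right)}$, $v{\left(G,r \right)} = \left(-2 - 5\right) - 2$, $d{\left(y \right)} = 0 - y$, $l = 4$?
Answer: $6817297523550$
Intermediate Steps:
$d{\left(y \right)} = - y$
$v{\left(G,r \right)} = -9$ ($v{\left(G,r \right)} = -7 - 2 = -9$)
$T{\left(N \right)} = -9$
$f{\left(j \right)} = - 9 j$
$\left(-2686203 + 885158\right) \left(f{\left(-742 \right)} - 3791868\right) = \left(-2686203 + 885158\right) \left(\left(-9\right) \left(-742\right) - 3791868\right) = - 1801045 \left(6678 - 3791868\right) = \left(-1801045\right) \left(-3785190\right) = 6817297523550$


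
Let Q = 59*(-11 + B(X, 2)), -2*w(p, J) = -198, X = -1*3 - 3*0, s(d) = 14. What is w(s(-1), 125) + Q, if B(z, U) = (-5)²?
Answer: 925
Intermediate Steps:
X = -3 (X = -3 + 0 = -3)
w(p, J) = 99 (w(p, J) = -½*(-198) = 99)
B(z, U) = 25
Q = 826 (Q = 59*(-11 + 25) = 59*14 = 826)
w(s(-1), 125) + Q = 99 + 826 = 925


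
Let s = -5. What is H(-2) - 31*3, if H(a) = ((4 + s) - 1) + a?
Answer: -97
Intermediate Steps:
H(a) = -2 + a (H(a) = ((4 - 5) - 1) + a = (-1 - 1) + a = -2 + a)
H(-2) - 31*3 = (-2 - 2) - 31*3 = -4 - 93 = -97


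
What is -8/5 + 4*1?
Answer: 12/5 ≈ 2.4000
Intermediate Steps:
-8/5 + 4*1 = -8*⅕ + 4 = -8/5 + 4 = 12/5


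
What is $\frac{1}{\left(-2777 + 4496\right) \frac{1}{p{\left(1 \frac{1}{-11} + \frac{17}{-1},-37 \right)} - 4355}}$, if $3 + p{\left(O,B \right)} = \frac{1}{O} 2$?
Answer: $- \frac{409663}{161586} \approx -2.5353$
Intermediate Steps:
$p{\left(O,B \right)} = -3 + \frac{2}{O}$ ($p{\left(O,B \right)} = -3 + \frac{1}{O} 2 = -3 + \frac{2}{O}$)
$\frac{1}{\left(-2777 + 4496\right) \frac{1}{p{\left(1 \frac{1}{-11} + \frac{17}{-1},-37 \right)} - 4355}} = \frac{1}{\left(-2777 + 4496\right) \frac{1}{\left(-3 + \frac{2}{1 \frac{1}{-11} + \frac{17}{-1}}\right) - 4355}} = \frac{1}{1719 \frac{1}{\left(-3 + \frac{2}{1 \left(- \frac{1}{11}\right) + 17 \left(-1\right)}\right) - 4355}} = \frac{1}{1719 \frac{1}{\left(-3 + \frac{2}{- \frac{1}{11} - 17}\right) - 4355}} = \frac{1}{1719 \frac{1}{\left(-3 + \frac{2}{- \frac{188}{11}}\right) - 4355}} = \frac{1}{1719 \frac{1}{\left(-3 + 2 \left(- \frac{11}{188}\right)\right) - 4355}} = \frac{1}{1719 \frac{1}{\left(-3 - \frac{11}{94}\right) - 4355}} = \frac{1}{1719 \frac{1}{- \frac{293}{94} - 4355}} = \frac{1}{1719 \frac{1}{- \frac{409663}{94}}} = \frac{1}{1719 \left(- \frac{94}{409663}\right)} = \frac{1}{- \frac{161586}{409663}} = - \frac{409663}{161586}$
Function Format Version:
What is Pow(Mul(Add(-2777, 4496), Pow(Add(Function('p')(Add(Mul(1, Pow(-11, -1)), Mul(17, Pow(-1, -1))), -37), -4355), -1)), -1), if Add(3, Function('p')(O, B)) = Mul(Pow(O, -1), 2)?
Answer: Rational(-409663, 161586) ≈ -2.5353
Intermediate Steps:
Function('p')(O, B) = Add(-3, Mul(2, Pow(O, -1))) (Function('p')(O, B) = Add(-3, Mul(Pow(O, -1), 2)) = Add(-3, Mul(2, Pow(O, -1))))
Pow(Mul(Add(-2777, 4496), Pow(Add(Function('p')(Add(Mul(1, Pow(-11, -1)), Mul(17, Pow(-1, -1))), -37), -4355), -1)), -1) = Pow(Mul(Add(-2777, 4496), Pow(Add(Add(-3, Mul(2, Pow(Add(Mul(1, Pow(-11, -1)), Mul(17, Pow(-1, -1))), -1))), -4355), -1)), -1) = Pow(Mul(1719, Pow(Add(Add(-3, Mul(2, Pow(Add(Mul(1, Rational(-1, 11)), Mul(17, -1)), -1))), -4355), -1)), -1) = Pow(Mul(1719, Pow(Add(Add(-3, Mul(2, Pow(Add(Rational(-1, 11), -17), -1))), -4355), -1)), -1) = Pow(Mul(1719, Pow(Add(Add(-3, Mul(2, Pow(Rational(-188, 11), -1))), -4355), -1)), -1) = Pow(Mul(1719, Pow(Add(Add(-3, Mul(2, Rational(-11, 188))), -4355), -1)), -1) = Pow(Mul(1719, Pow(Add(Add(-3, Rational(-11, 94)), -4355), -1)), -1) = Pow(Mul(1719, Pow(Add(Rational(-293, 94), -4355), -1)), -1) = Pow(Mul(1719, Pow(Rational(-409663, 94), -1)), -1) = Pow(Mul(1719, Rational(-94, 409663)), -1) = Pow(Rational(-161586, 409663), -1) = Rational(-409663, 161586)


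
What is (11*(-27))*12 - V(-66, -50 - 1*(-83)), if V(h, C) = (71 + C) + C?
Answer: -3701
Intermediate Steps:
V(h, C) = 71 + 2*C
(11*(-27))*12 - V(-66, -50 - 1*(-83)) = (11*(-27))*12 - (71 + 2*(-50 - 1*(-83))) = -297*12 - (71 + 2*(-50 + 83)) = -3564 - (71 + 2*33) = -3564 - (71 + 66) = -3564 - 1*137 = -3564 - 137 = -3701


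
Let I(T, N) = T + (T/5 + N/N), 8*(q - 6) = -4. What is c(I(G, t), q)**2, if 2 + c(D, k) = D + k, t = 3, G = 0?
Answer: 81/4 ≈ 20.250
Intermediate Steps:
q = 11/2 (q = 6 + (1/8)*(-4) = 6 - 1/2 = 11/2 ≈ 5.5000)
I(T, N) = 1 + 6*T/5 (I(T, N) = T + (T*(1/5) + 1) = T + (T/5 + 1) = T + (1 + T/5) = 1 + 6*T/5)
c(D, k) = -2 + D + k (c(D, k) = -2 + (D + k) = -2 + D + k)
c(I(G, t), q)**2 = (-2 + (1 + (6/5)*0) + 11/2)**2 = (-2 + (1 + 0) + 11/2)**2 = (-2 + 1 + 11/2)**2 = (9/2)**2 = 81/4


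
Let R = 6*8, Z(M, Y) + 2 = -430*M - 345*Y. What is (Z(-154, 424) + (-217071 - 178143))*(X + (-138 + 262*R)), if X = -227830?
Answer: 102370648192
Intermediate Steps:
Z(M, Y) = -2 - 430*M - 345*Y (Z(M, Y) = -2 + (-430*M - 345*Y) = -2 - 430*M - 345*Y)
R = 48
(Z(-154, 424) + (-217071 - 178143))*(X + (-138 + 262*R)) = ((-2 - 430*(-154) - 345*424) + (-217071 - 178143))*(-227830 + (-138 + 262*48)) = ((-2 + 66220 - 146280) - 395214)*(-227830 + (-138 + 12576)) = (-80062 - 395214)*(-227830 + 12438) = -475276*(-215392) = 102370648192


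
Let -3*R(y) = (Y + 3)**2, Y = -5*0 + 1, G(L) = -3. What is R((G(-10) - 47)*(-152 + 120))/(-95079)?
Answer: 16/285237 ≈ 5.6094e-5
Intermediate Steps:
Y = 1 (Y = 0 + 1 = 1)
R(y) = -16/3 (R(y) = -(1 + 3)**2/3 = -1/3*4**2 = -1/3*16 = -16/3)
R((G(-10) - 47)*(-152 + 120))/(-95079) = -16/3/(-95079) = -16/3*(-1/95079) = 16/285237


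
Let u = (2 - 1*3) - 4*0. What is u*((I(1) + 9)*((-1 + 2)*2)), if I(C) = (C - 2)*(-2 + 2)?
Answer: -18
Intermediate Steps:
I(C) = 0 (I(C) = (-2 + C)*0 = 0)
u = -1 (u = (2 - 3) + 0 = -1 + 0 = -1)
u*((I(1) + 9)*((-1 + 2)*2)) = -(0 + 9)*(-1 + 2)*2 = -9*1*2 = -9*2 = -1*18 = -18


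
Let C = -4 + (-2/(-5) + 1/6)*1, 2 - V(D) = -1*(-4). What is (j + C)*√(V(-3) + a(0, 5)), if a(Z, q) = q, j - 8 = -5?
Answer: -13*√3/30 ≈ -0.75056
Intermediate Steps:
j = 3 (j = 8 - 5 = 3)
V(D) = -2 (V(D) = 2 - (-1)*(-4) = 2 - 1*4 = 2 - 4 = -2)
C = -103/30 (C = -4 + (-2*(-⅕) + 1*(⅙))*1 = -4 + (⅖ + ⅙)*1 = -4 + (17/30)*1 = -4 + 17/30 = -103/30 ≈ -3.4333)
(j + C)*√(V(-3) + a(0, 5)) = (3 - 103/30)*√(-2 + 5) = -13*√3/30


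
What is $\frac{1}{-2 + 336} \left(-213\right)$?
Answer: $- \frac{213}{334} \approx -0.63772$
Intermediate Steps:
$\frac{1}{-2 + 336} \left(-213\right) = \frac{1}{334} \left(-213\right) = - \frac{213}{334}$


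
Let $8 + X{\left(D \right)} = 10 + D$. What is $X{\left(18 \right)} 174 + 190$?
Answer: $3670$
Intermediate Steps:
$X{\left(D \right)} = 2 + D$ ($X{\left(D \right)} = -8 + \left(10 + D\right) = 2 + D$)
$X{\left(18 \right)} 174 + 190 = \left(2 + 18\right) 174 + 190 = 20 \cdot 174 + 190 = 3480 + 190 = 3670$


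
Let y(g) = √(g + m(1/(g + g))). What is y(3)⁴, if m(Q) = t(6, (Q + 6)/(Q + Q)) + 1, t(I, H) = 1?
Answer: 25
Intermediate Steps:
m(Q) = 2 (m(Q) = 1 + 1 = 2)
y(g) = √(2 + g) (y(g) = √(g + 2) = √(2 + g))
y(3)⁴ = (√(2 + 3))⁴ = (√5)⁴ = 25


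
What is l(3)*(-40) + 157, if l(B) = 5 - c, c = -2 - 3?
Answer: -243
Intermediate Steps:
c = -5
l(B) = 10 (l(B) = 5 - 1*(-5) = 5 + 5 = 10)
l(3)*(-40) + 157 = 10*(-40) + 157 = -400 + 157 = -243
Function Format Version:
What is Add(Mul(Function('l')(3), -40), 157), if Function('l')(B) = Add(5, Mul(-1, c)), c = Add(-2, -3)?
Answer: -243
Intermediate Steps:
c = -5
Function('l')(B) = 10 (Function('l')(B) = Add(5, Mul(-1, -5)) = Add(5, 5) = 10)
Add(Mul(Function('l')(3), -40), 157) = Add(Mul(10, -40), 157) = Add(-400, 157) = -243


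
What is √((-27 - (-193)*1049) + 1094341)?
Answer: √1296771 ≈ 1138.8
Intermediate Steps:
√((-27 - (-193)*1049) + 1094341) = √((-27 - 193*(-1049)) + 1094341) = √((-27 + 202457) + 1094341) = √(202430 + 1094341) = √1296771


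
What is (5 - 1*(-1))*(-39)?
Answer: -234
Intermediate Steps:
(5 - 1*(-1))*(-39) = (5 + 1)*(-39) = 6*(-39) = -234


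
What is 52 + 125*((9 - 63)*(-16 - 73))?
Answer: 600802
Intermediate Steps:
52 + 125*((9 - 63)*(-16 - 73)) = 52 + 125*(-54*(-89)) = 52 + 125*4806 = 52 + 600750 = 600802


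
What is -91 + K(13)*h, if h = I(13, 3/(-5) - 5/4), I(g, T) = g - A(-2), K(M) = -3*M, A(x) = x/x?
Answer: -559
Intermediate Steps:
A(x) = 1
K(M) = -3*M
I(g, T) = -1 + g (I(g, T) = g - 1*1 = g - 1 = -1 + g)
h = 12 (h = -1 + 13 = 12)
-91 + K(13)*h = -91 - 3*13*12 = -91 - 39*12 = -91 - 468 = -559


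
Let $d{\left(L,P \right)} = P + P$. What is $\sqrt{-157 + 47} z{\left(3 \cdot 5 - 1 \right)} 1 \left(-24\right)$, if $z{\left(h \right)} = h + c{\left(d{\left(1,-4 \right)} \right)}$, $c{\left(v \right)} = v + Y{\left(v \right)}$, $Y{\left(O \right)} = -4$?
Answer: $- 48 i \sqrt{110} \approx - 503.43 i$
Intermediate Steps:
$d{\left(L,P \right)} = 2 P$
$c{\left(v \right)} = -4 + v$ ($c{\left(v \right)} = v - 4 = -4 + v$)
$z{\left(h \right)} = -12 + h$ ($z{\left(h \right)} = h + \left(-4 + 2 \left(-4\right)\right) = h - 12 = -12 + h$)
$\sqrt{-157 + 47} z{\left(3 \cdot 5 - 1 \right)} 1 \left(-24\right) = \sqrt{-157 + 47} \left(-12 + \left(3 \cdot 5 - 1\right)\right) 1 \left(-24\right) = \sqrt{-110} \left(-12 + \left(15 - 1\right)\right) 1 \left(-24\right) = i \sqrt{110} \left(-12 + 14\right) 1 \left(-24\right) = i \sqrt{110} \cdot 2 \cdot 1 \left(-24\right) = i \sqrt{110} \cdot 2 \left(-24\right) = i \sqrt{110} \left(-48\right) = - 48 i \sqrt{110}$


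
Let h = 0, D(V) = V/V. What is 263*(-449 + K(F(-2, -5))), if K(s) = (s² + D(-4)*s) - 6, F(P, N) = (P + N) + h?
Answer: -108619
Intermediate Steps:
D(V) = 1
F(P, N) = N + P (F(P, N) = (P + N) + 0 = (N + P) + 0 = N + P)
K(s) = -6 + s + s² (K(s) = (s² + 1*s) - 6 = (s² + s) - 6 = (s + s²) - 6 = -6 + s + s²)
263*(-449 + K(F(-2, -5))) = 263*(-449 + (-6 + (-5 - 2) + (-5 - 2)²)) = 263*(-449 + (-6 - 7 + (-7)²)) = 263*(-449 + (-6 - 7 + 49)) = 263*(-449 + 36) = 263*(-413) = -108619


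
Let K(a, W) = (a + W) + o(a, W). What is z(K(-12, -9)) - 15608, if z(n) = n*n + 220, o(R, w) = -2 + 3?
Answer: -14988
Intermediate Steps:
o(R, w) = 1
K(a, W) = 1 + W + a (K(a, W) = (a + W) + 1 = (W + a) + 1 = 1 + W + a)
z(n) = 220 + n² (z(n) = n² + 220 = 220 + n²)
z(K(-12, -9)) - 15608 = (220 + (1 - 9 - 12)²) - 15608 = (220 + (-20)²) - 15608 = (220 + 400) - 15608 = 620 - 15608 = -14988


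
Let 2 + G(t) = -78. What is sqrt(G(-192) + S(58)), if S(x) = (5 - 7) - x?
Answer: 2*I*sqrt(35) ≈ 11.832*I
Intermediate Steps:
G(t) = -80 (G(t) = -2 - 78 = -80)
S(x) = -2 - x
sqrt(G(-192) + S(58)) = sqrt(-80 + (-2 - 1*58)) = sqrt(-80 + (-2 - 58)) = sqrt(-80 - 60) = sqrt(-140) = 2*I*sqrt(35)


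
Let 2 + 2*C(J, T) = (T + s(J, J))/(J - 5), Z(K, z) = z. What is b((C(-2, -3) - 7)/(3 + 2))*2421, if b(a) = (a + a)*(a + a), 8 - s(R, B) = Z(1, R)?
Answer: 699669/25 ≈ 27987.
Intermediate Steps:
s(R, B) = 8 - R
C(J, T) = -1 + (8 + T - J)/(2*(-5 + J)) (C(J, T) = -1 + ((T + (8 - J))/(J - 5))/2 = -1 + ((8 + T - J)/(-5 + J))/2 = -1 + (8 + T - J)/(2*(-5 + J)))
b(a) = 4*a**2 (b(a) = (2*a)*(2*a) = 4*a**2)
b((C(-2, -3) - 7)/(3 + 2))*2421 = (4*(((18 - 3 - 3*(-2))/(2*(-5 - 2)) - 7)/(3 + 2))**2)*2421 = (4*(((1/2)*(18 - 3 + 6)/(-7) - 7)/5)**2)*2421 = (4*(((1/2)*(-1/7)*21 - 7)*(1/5))**2)*2421 = (4*((-3/2 - 7)*(1/5))**2)*2421 = (4*(-17/2*1/5)**2)*2421 = (4*(-17/10)**2)*2421 = (4*(289/100))*2421 = (289/25)*2421 = 699669/25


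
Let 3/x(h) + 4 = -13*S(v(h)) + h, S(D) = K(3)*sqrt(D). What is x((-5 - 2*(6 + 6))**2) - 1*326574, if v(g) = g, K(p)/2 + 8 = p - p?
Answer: -2243236803/6869 ≈ -3.2657e+5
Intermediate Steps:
K(p) = -16 (K(p) = -16 + 2*(p - p) = -16 + 2*0 = -16 + 0 = -16)
S(D) = -16*sqrt(D)
x(h) = 3/(-4 + h + 208*sqrt(h)) (x(h) = 3/(-4 + (-(-208)*sqrt(h) + h)) = 3/(-4 + (208*sqrt(h) + h)) = 3/(-4 + (h + 208*sqrt(h))) = 3/(-4 + h + 208*sqrt(h)))
x((-5 - 2*(6 + 6))**2) - 1*326574 = 3/(-4 + (-5 - 2*(6 + 6))**2 + 208*sqrt((-5 - 2*(6 + 6))**2)) - 1*326574 = 3/(-4 + (-5 - 2*12)**2 + 208*sqrt((-5 - 2*12)**2)) - 326574 = 3/(-4 + (-5 - 24)**2 + 208*sqrt((-5 - 24)**2)) - 326574 = 3/(-4 + (-29)**2 + 208*sqrt((-29)**2)) - 326574 = 3/(-4 + 841 + 208*sqrt(841)) - 326574 = 3/(-4 + 841 + 208*29) - 326574 = 3/(-4 + 841 + 6032) - 326574 = 3/6869 - 326574 = -2243236803/6869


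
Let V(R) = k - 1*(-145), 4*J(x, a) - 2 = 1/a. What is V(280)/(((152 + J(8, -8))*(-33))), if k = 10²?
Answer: -1120/23001 ≈ -0.048694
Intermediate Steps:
k = 100
J(x, a) = ½ + 1/(4*a)
V(R) = 245 (V(R) = 100 - 1*(-145) = 100 + 145 = 245)
V(280)/(((152 + J(8, -8))*(-33))) = 245/(((152 + (¼)*(1 + 2*(-8))/(-8))*(-33))) = 245/(((152 + (¼)*(-⅛)*(1 - 16))*(-33))) = 245/(((152 + (¼)*(-⅛)*(-15))*(-33))) = 245/(((152 + 15/32)*(-33))) = 245/(((4879/32)*(-33))) = 245/(-161007/32) = 245*(-32/161007) = -1120/23001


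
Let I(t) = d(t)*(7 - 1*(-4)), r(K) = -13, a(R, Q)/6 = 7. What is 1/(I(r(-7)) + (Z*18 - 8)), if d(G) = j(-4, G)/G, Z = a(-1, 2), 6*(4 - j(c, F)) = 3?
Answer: 26/19371 ≈ 0.0013422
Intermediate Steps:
j(c, F) = 7/2 (j(c, F) = 4 - 1/6*3 = 4 - 1/2 = 7/2)
a(R, Q) = 42 (a(R, Q) = 6*7 = 42)
Z = 42
d(G) = 7/(2*G)
I(t) = 77/(2*t) (I(t) = (7/(2*t))*(7 - 1*(-4)) = (7/(2*t))*(7 + 4) = (7/(2*t))*11 = 77/(2*t))
1/(I(r(-7)) + (Z*18 - 8)) = 1/((77/2)/(-13) + (42*18 - 8)) = 1/((77/2)*(-1/13) + (756 - 8)) = 1/(-77/26 + 748) = 1/(19371/26) = 26/19371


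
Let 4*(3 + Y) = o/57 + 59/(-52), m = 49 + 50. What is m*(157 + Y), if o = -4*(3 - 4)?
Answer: 60148077/3952 ≈ 15220.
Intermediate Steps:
o = 4 (o = -4*(-1) = 4)
m = 99
Y = -38723/11856 (Y = -3 + (4/57 + 59/(-52))/4 = -3 + (4*(1/57) + 59*(-1/52))/4 = -3 + (4/57 - 59/52)/4 = -3 + (¼)*(-3155/2964) = -3 - 3155/11856 = -38723/11856 ≈ -3.2661)
m*(157 + Y) = 99*(157 - 38723/11856) = 99*(1822669/11856) = 60148077/3952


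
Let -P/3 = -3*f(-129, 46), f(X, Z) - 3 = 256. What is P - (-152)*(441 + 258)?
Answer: 108579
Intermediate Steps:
f(X, Z) = 259 (f(X, Z) = 3 + 256 = 259)
P = 2331 (P = -(-9)*259 = -3*(-777) = 2331)
P - (-152)*(441 + 258) = 2331 - (-152)*(441 + 258) = 2331 - (-152)*699 = 2331 - 1*(-106248) = 2331 + 106248 = 108579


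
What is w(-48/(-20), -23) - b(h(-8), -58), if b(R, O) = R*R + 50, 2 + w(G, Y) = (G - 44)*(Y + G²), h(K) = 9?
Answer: 73023/125 ≈ 584.18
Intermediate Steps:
w(G, Y) = -2 + (-44 + G)*(Y + G²) (w(G, Y) = -2 + (G - 44)*(Y + G²) = -2 + (-44 + G)*(Y + G²))
b(R, O) = 50 + R² (b(R, O) = R² + 50 = 50 + R²)
w(-48/(-20), -23) - b(h(-8), -58) = (-2 + (-48/(-20))³ - 44*(-23) - 44*(-48/(-20))² - 48/(-20)*(-23)) - (50 + 9²) = (-2 + (-48*(-1/20))³ + 1012 - 44*(-48*(-1/20))² - 48*(-1/20)*(-23)) - (50 + 81) = (-2 + (12/5)³ + 1012 - 44*(12/5)² + (12/5)*(-23)) - 1*131 = (-2 + 1728/125 + 1012 - 44*144/25 - 276/5) - 131 = (-2 + 1728/125 + 1012 - 6336/25 - 276/5) - 131 = 89398/125 - 131 = 73023/125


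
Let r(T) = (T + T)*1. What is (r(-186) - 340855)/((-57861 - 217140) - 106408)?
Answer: 341227/381409 ≈ 0.89465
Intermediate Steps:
r(T) = 2*T (r(T) = (2*T)*1 = 2*T)
(r(-186) - 340855)/((-57861 - 217140) - 106408) = (2*(-186) - 340855)/((-57861 - 217140) - 106408) = (-372 - 340855)/(-275001 - 106408) = -341227/(-381409) = -341227*(-1/381409) = 341227/381409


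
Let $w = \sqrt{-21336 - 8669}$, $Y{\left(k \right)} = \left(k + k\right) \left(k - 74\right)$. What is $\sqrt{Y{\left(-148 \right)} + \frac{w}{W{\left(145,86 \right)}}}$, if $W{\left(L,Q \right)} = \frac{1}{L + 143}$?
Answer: $4 \sqrt{4107 + 18 i \sqrt{30005}} \approx 272.23 + 91.628 i$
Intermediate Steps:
$Y{\left(k \right)} = 2 k \left(-74 + k\right)$
$w = i \sqrt{30005}$ ($w = \sqrt{-30005} = i \sqrt{30005} \approx 173.22 i$)
$W{\left(L,Q \right)} = \frac{1}{143 + L}$
$\sqrt{Y{\left(-148 \right)} + \frac{w}{W{\left(145,86 \right)}}} = \sqrt{2 \left(-148\right) \left(-74 - 148\right) + \frac{i \sqrt{30005}}{\frac{1}{143 + 145}}} = \sqrt{2 \left(-148\right) \left(-222\right) + \frac{i \sqrt{30005}}{\frac{1}{288}}} = \sqrt{65712 + i \sqrt{30005} \frac{1}{\frac{1}{288}}} = \sqrt{65712 + i \sqrt{30005} \cdot 288} = \sqrt{65712 + 288 i \sqrt{30005}}$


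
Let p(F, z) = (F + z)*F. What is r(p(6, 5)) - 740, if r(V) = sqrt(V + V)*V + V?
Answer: -674 + 132*sqrt(33) ≈ 84.282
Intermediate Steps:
p(F, z) = F*(F + z)
r(V) = V + sqrt(2)*V**(3/2) (r(V) = sqrt(2*V)*V + V = (sqrt(2)*sqrt(V))*V + V = sqrt(2)*V**(3/2) + V = V + sqrt(2)*V**(3/2))
r(p(6, 5)) - 740 = (6*(6 + 5) + sqrt(2)*(6*(6 + 5))**(3/2)) - 740 = (6*11 + sqrt(2)*(6*11)**(3/2)) - 740 = (66 + sqrt(2)*66**(3/2)) - 740 = (66 + sqrt(2)*(66*sqrt(66))) - 740 = (66 + 132*sqrt(33)) - 740 = -674 + 132*sqrt(33)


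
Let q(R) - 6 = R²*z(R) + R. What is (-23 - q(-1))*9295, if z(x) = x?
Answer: -250965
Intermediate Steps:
q(R) = 6 + R + R³ (q(R) = 6 + (R²*R + R) = 6 + (R³ + R) = 6 + (R + R³) = 6 + R + R³)
(-23 - q(-1))*9295 = (-23 - (6 - 1 + (-1)³))*9295 = (-23 - (6 - 1 - 1))*9295 = (-23 - 1*4)*9295 = (-23 - 4)*9295 = -27*9295 = -250965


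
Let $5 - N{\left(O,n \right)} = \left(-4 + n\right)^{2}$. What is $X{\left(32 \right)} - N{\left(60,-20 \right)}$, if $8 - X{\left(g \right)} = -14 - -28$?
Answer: $565$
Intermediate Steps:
$N{\left(O,n \right)} = 5 - \left(-4 + n\right)^{2}$
$X{\left(g \right)} = -6$ ($X{\left(g \right)} = 8 - \left(-14 - -28\right) = 8 - \left(-14 + 28\right) = 8 - 14 = -6$)
$X{\left(32 \right)} - N{\left(60,-20 \right)} = -6 - \left(5 - \left(-4 - 20\right)^{2}\right) = -6 - \left(5 - \left(-24\right)^{2}\right) = -6 - \left(5 - 576\right) = -6 - -571 = -6 + 571 = 565$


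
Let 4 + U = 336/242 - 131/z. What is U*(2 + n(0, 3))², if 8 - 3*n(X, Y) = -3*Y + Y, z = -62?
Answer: -249400/11253 ≈ -22.163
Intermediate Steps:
n(X, Y) = 8/3 + 2*Y/3 (n(X, Y) = 8/3 - (-3*Y + Y)/3 = 8/3 - (-2)*Y/3 = 8/3 + 2*Y/3)
U = -3741/7502 (U = -4 + (336/242 - 131/(-62)) = -4 + (336*(1/242) - 131*(-1/62)) = -4 + (168/121 + 131/62) = -4 + 26267/7502 = -3741/7502 ≈ -0.49867)
U*(2 + n(0, 3))² = -3741*(2 + (8/3 + (⅔)*3))²/7502 = -3741*(2 + (8/3 + 2))²/7502 = -3741*(2 + 14/3)²/7502 = -3741*(20/3)²/7502 = -3741/7502*400/9 = -249400/11253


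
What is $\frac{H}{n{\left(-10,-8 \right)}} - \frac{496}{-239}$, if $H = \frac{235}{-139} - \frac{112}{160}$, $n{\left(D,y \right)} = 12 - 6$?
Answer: $\frac{3342443}{1993260} \approx 1.6769$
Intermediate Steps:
$n{\left(D,y \right)} = 6$ ($n{\left(D,y \right)} = 12 - 6 = 6$)
$H = - \frac{3323}{1390}$ ($H = 235 \left(- \frac{1}{139}\right) - \frac{7}{10} = - \frac{235}{139} - \frac{7}{10} = - \frac{3323}{1390} \approx -2.3906$)
$\frac{H}{n{\left(-10,-8 \right)}} - \frac{496}{-239} = - \frac{3323}{1390 \cdot 6} - \frac{496}{-239} = \left(- \frac{3323}{1390}\right) \frac{1}{6} - - \frac{496}{239} = - \frac{3323}{8340} + \frac{496}{239} = \frac{3342443}{1993260}$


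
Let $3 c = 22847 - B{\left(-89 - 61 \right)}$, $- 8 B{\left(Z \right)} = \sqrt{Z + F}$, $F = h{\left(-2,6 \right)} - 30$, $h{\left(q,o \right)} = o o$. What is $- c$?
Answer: $- \frac{22847}{3} - \frac{i}{2} \approx -7615.7 - 0.5 i$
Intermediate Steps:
$h{\left(q,o \right)} = o^{2}$
$F = 6$ ($F = 6^{2} - 30 = 36 - 30 = 6$)
$B{\left(Z \right)} = - \frac{\sqrt{6 + Z}}{8}$ ($B{\left(Z \right)} = - \frac{\sqrt{Z + 6}}{8} = - \frac{\sqrt{6 + Z}}{8}$)
$c = \frac{22847}{3} + \frac{i}{2}$ ($c = \frac{22847 - - \frac{\sqrt{6 - 150}}{8}}{3} = \frac{22847 - - \frac{\sqrt{-144}}{8}}{3} = \frac{22847 - - \frac{12 i}{8}}{3} = \frac{22847 - - \frac{3 i}{2}}{3} = \frac{22847 + \frac{3 i}{2}}{3} = \frac{22847}{3} + \frac{i}{2} \approx 7615.7 + 0.5 i$)
$- c = - (\frac{22847}{3} + \frac{i}{2}) = - \frac{22847}{3} - \frac{i}{2}$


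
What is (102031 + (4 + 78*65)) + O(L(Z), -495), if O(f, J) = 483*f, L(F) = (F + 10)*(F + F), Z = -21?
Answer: 330251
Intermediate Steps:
L(F) = 2*F*(10 + F) (L(F) = (10 + F)*(2*F) = 2*F*(10 + F))
(102031 + (4 + 78*65)) + O(L(Z), -495) = (102031 + (4 + 78*65)) + 483*(2*(-21)*(10 - 21)) = (102031 + (4 + 5070)) + 483*(2*(-21)*(-11)) = (102031 + 5074) + 483*462 = 107105 + 223146 = 330251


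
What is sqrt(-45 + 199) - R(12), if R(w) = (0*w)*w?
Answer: sqrt(154) ≈ 12.410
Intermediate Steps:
R(w) = 0 (R(w) = 0*w = 0)
sqrt(-45 + 199) - R(12) = sqrt(-45 + 199) - 1*0 = sqrt(154) + 0 = sqrt(154)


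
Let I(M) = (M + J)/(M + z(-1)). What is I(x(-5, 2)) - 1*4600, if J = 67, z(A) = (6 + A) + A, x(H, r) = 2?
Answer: -9177/2 ≈ -4588.5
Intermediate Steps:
z(A) = 6 + 2*A
I(M) = (67 + M)/(4 + M) (I(M) = (M + 67)/(M + (6 + 2*(-1))) = (67 + M)/(M + (6 - 2)) = (67 + M)/(M + 4) = (67 + M)/(4 + M))
I(x(-5, 2)) - 1*4600 = (67 + 2)/(4 + 2) - 1*4600 = 69/6 - 4600 = (1/6)*69 - 4600 = 23/2 - 4600 = -9177/2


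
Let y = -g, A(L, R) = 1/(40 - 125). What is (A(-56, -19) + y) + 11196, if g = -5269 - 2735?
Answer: 1631999/85 ≈ 19200.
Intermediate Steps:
g = -8004
A(L, R) = -1/85 (A(L, R) = 1/(-85) = -1/85)
y = 8004 (y = -1*(-8004) = 8004)
(A(-56, -19) + y) + 11196 = (-1/85 + 8004) + 11196 = 680339/85 + 11196 = 1631999/85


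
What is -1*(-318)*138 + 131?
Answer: 44015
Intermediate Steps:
-1*(-318)*138 + 131 = 318*138 + 131 = 43884 + 131 = 44015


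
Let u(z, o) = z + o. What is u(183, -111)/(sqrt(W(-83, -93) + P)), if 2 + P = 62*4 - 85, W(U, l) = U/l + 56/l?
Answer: 18*sqrt(62)/25 ≈ 5.6693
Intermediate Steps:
W(U, l) = 56/l + U/l
u(z, o) = o + z
P = 161 (P = -2 + (62*4 - 85) = -2 + (248 - 85) = -2 + 163 = 161)
u(183, -111)/(sqrt(W(-83, -93) + P)) = (-111 + 183)/(sqrt((56 - 83)/(-93) + 161)) = 72/(sqrt(-1/93*(-27) + 161)) = 72/(sqrt(9/31 + 161)) = 72/(sqrt(5000/31)) = 72/((50*sqrt(62)/31)) = 72*(sqrt(62)/100) = 18*sqrt(62)/25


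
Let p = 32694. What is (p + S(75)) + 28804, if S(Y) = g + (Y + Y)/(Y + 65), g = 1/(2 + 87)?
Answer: 76627857/1246 ≈ 61499.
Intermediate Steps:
g = 1/89 ≈ 0.011236
S(Y) = 1/89 + 2*Y/(65 + Y) (S(Y) = 1/89 + (Y + Y)/(Y + 65) = 1/89 + (2*Y)/(65 + Y) = 1/89 + 2*Y/(65 + Y))
(p + S(75)) + 28804 = (32694 + (65 + 179*75)/(89*(65 + 75))) + 28804 = (32694 + (1/89)*(65 + 13425)/140) + 28804 = (32694 + (1/89)*(1/140)*13490) + 28804 = (32694 + 1349/1246) + 28804 = 40738073/1246 + 28804 = 76627857/1246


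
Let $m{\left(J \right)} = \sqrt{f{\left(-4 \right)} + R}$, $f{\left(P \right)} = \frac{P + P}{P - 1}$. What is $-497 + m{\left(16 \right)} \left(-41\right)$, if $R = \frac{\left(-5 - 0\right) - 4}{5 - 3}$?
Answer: $-497 - \frac{41 i \sqrt{290}}{10} \approx -497.0 - 69.82 i$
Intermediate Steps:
$f{\left(P \right)} = \frac{2 P}{-1 + P}$
$R = - \frac{9}{2}$ ($R = \frac{\left(-5 + 0\right) - 4}{2} = \left(-5 - 4\right) \frac{1}{2} = \left(-9\right) \frac{1}{2} = - \frac{9}{2} \approx -4.5$)
$m{\left(J \right)} = \frac{i \sqrt{290}}{10}$ ($m{\left(J \right)} = \sqrt{2 \left(-4\right) \frac{1}{-1 - 4} - \frac{9}{2}} = \sqrt{2 \left(-4\right) \frac{1}{-5} - \frac{9}{2}} = \sqrt{2 \left(-4\right) \left(- \frac{1}{5}\right) - \frac{9}{2}} = \sqrt{\frac{8}{5} - \frac{9}{2}} = \sqrt{- \frac{29}{10}} = \frac{i \sqrt{290}}{10}$)
$-497 + m{\left(16 \right)} \left(-41\right) = -497 + \frac{i \sqrt{290}}{10} \left(-41\right) = -497 - \frac{41 i \sqrt{290}}{10}$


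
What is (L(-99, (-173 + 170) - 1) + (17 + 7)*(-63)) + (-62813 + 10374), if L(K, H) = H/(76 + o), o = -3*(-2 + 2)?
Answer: -1025070/19 ≈ -53951.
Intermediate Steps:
o = 0 (o = -3*0 = 0)
L(K, H) = H/76 (L(K, H) = H/(76 + 0) = H/76)
(L(-99, (-173 + 170) - 1) + (17 + 7)*(-63)) + (-62813 + 10374) = (((-173 + 170) - 1)/76 + (17 + 7)*(-63)) + (-62813 + 10374) = ((-3 - 1)/76 + 24*(-63)) - 52439 = ((1/76)*(-4) - 1512) - 52439 = (-1/19 - 1512) - 52439 = -28729/19 - 52439 = -1025070/19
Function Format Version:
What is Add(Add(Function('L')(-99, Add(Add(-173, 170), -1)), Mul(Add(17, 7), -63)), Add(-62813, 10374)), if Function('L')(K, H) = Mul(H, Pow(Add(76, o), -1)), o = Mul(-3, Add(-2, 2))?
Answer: Rational(-1025070, 19) ≈ -53951.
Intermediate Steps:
o = 0 (o = Mul(-3, 0) = 0)
Function('L')(K, H) = Mul(Rational(1, 76), H) (Function('L')(K, H) = Mul(H, Pow(Add(76, 0), -1)) = Mul(H, Pow(76, -1)) = Mul(H, Rational(1, 76)) = Mul(Rational(1, 76), H))
Add(Add(Function('L')(-99, Add(Add(-173, 170), -1)), Mul(Add(17, 7), -63)), Add(-62813, 10374)) = Add(Add(Mul(Rational(1, 76), Add(Add(-173, 170), -1)), Mul(Add(17, 7), -63)), Add(-62813, 10374)) = Add(Add(Mul(Rational(1, 76), Add(-3, -1)), Mul(24, -63)), -52439) = Add(Add(Mul(Rational(1, 76), -4), -1512), -52439) = Add(Add(Rational(-1, 19), -1512), -52439) = Add(Rational(-28729, 19), -52439) = Rational(-1025070, 19)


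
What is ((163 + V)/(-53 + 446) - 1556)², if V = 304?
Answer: 373371103681/154449 ≈ 2.4174e+6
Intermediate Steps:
((163 + V)/(-53 + 446) - 1556)² = ((163 + 304)/(-53 + 446) - 1556)² = (467/393 - 1556)² = (-611041/393)² = 373371103681/154449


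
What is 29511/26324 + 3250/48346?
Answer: 756145903/636330052 ≈ 1.1883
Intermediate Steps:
29511/26324 + 3250/48346 = 29511*(1/26324) + 3250*(1/48346) = 29511/26324 + 1625/24173 = 756145903/636330052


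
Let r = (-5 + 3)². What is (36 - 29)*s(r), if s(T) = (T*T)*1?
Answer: 112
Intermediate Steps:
r = 4 (r = (-2)² = 4)
s(T) = T² (s(T) = T²*1 = T²)
(36 - 29)*s(r) = (36 - 29)*4² = 7*16 = 112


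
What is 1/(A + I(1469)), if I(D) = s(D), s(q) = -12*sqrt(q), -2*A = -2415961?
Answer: 4831922/5836866707377 + 48*sqrt(1469)/5836866707377 ≈ 8.2814e-7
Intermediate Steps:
A = 2415961/2 (A = -1/2*(-2415961) = 2415961/2 ≈ 1.2080e+6)
I(D) = -12*sqrt(D)
1/(A + I(1469)) = 1/(2415961/2 - 12*sqrt(1469))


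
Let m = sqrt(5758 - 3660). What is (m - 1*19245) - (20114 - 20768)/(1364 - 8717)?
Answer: -47169713/2451 + sqrt(2098) ≈ -19199.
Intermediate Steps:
m = sqrt(2098) ≈ 45.804
(m - 1*19245) - (20114 - 20768)/(1364 - 8717) = (sqrt(2098) - 1*19245) - (20114 - 20768)/(1364 - 8717) = (sqrt(2098) - 19245) - (-654)/(-7353) = (-19245 + sqrt(2098)) - (-654)*(-1)/7353 = (-19245 + sqrt(2098)) - 1*218/2451 = (-19245 + sqrt(2098)) - 218/2451 = -47169713/2451 + sqrt(2098)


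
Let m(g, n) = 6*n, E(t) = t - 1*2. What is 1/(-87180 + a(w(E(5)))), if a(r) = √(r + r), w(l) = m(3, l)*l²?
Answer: -1/87162 ≈ -1.1473e-5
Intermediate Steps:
E(t) = -2 + t (E(t) = t - 2 = -2 + t)
w(l) = 6*l³ (w(l) = (6*l)*l² = 6*l³)
a(r) = √2*√r (a(r) = √(2*r) = √2*√r)
1/(-87180 + a(w(E(5)))) = 1/(-87180 + √2*√(6*(-2 + 5)³)) = 1/(-87180 + √2*√(6*3³)) = 1/(-87180 + √2*√(6*27)) = 1/(-87180 + √2*√162) = 1/(-87180 + √2*(9*√2)) = 1/(-87180 + 18) = 1/(-87162) = -1/87162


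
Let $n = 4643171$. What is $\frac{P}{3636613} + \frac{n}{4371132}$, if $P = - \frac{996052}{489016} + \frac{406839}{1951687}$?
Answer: $\frac{2014442200555020374102977}{1896418833753928059759084} \approx 1.0622$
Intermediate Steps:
$P = - \frac{436257739825}{238601542498}$ ($P = \left(-996052\right) \frac{1}{489016} + 406839 \cdot \frac{1}{1951687} = - \frac{249013}{122254} + \frac{406839}{1951687} = - \frac{436257739825}{238601542498} \approx -1.8284$)
$\frac{P}{3636613} + \frac{n}{4371132} = - \frac{436257739825}{238601542498 \cdot 3636613} + \frac{4643171}{4371132} = \left(- \frac{436257739825}{238601542498}\right) \frac{1}{3636613} + 4643171 \cdot \frac{1}{4371132} = - \frac{436257739825}{867701471268279274} + \frac{4643171}{4371132} = \frac{2014442200555020374102977}{1896418833753928059759084}$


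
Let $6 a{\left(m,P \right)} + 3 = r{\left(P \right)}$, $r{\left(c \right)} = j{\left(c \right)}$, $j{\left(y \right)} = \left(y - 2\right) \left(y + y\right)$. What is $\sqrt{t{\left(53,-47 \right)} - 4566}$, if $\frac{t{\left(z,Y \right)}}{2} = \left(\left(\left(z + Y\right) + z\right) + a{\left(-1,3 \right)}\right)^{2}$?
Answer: $\frac{\sqrt{10058}}{2} \approx 50.145$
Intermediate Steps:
$j{\left(y \right)} = 2 y \left(-2 + y\right)$ ($j{\left(y \right)} = \left(-2 + y\right) 2 y = 2 y \left(-2 + y\right)$)
$r{\left(c \right)} = 2 c \left(-2 + c\right)$
$a{\left(m,P \right)} = - \frac{1}{2} + \frac{P \left(-2 + P\right)}{3}$ ($a{\left(m,P \right)} = - \frac{1}{2} + \frac{2 P \left(-2 + P\right)}{6} = - \frac{1}{2} + \frac{P \left(-2 + P\right)}{3}$)
$t{\left(z,Y \right)} = 2 \left(\frac{1}{2} + Y + 2 z\right)^{2}$ ($t{\left(z,Y \right)} = 2 \left(\left(\left(z + Y\right) + z\right) - \left(\frac{1}{2} - \left(-2 + 3\right)\right)\right)^{2} = 2 \left(\left(\left(Y + z\right) + z\right) - \left(\frac{1}{2} - 1\right)\right)^{2} = 2 \left(\left(Y + 2 z\right) + \left(- \frac{1}{2} + 1\right)\right)^{2} = 2 \left(\left(Y + 2 z\right) + \frac{1}{2}\right)^{2} = 2 \left(\frac{1}{2} + Y + 2 z\right)^{2}$)
$\sqrt{t{\left(53,-47 \right)} - 4566} = \sqrt{\frac{\left(1 + 2 \left(-47\right) + 4 \cdot 53\right)^{2}}{2} - 4566} = \sqrt{\frac{\left(1 - 94 + 212\right)^{2}}{2} - 4566} = \sqrt{\frac{119^{2}}{2} - 4566} = \sqrt{\frac{1}{2} \cdot 14161 - 4566} = \sqrt{\frac{14161}{2} - 4566} = \sqrt{\frac{5029}{2}} = \frac{\sqrt{10058}}{2}$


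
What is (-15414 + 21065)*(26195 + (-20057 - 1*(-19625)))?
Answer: 145586713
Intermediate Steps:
(-15414 + 21065)*(26195 + (-20057 - 1*(-19625))) = 5651*(26195 + (-20057 + 19625)) = 5651*(26195 - 432) = 5651*25763 = 145586713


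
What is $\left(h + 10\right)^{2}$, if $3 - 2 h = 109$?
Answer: $1849$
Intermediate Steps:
$h = -53$ ($h = \frac{3}{2} - \frac{109}{2} = -53$)
$\left(h + 10\right)^{2} = \left(-53 + 10\right)^{2} = \left(-43\right)^{2} = 1849$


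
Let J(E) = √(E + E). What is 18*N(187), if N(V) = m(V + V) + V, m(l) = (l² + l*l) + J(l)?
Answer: 5038902 + 36*√187 ≈ 5.0394e+6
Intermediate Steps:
J(E) = √2*√E (J(E) = √(2*E) = √2*√E)
m(l) = 2*l² + √2*√l (m(l) = (l² + l*l) + √2*√l = (l² + l²) + √2*√l = 2*l² + √2*√l)
N(V) = V + 2*√V + 8*V² (N(V) = (2*(V + V)² + √2*√(V + V)) + V = (2*(2*V)² + √2*√(2*V)) + V = (2*(4*V²) + √2*(√2*√V)) + V = (8*V² + 2*√V) + V = (2*√V + 8*V²) + V = V + 2*√V + 8*V²)
18*N(187) = 18*(187 + 2*√187 + 8*187²) = 18*(187 + 2*√187 + 8*34969) = 18*(187 + 2*√187 + 279752) = 18*(279939 + 2*√187) = 5038902 + 36*√187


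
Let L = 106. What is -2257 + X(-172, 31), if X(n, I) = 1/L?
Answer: -239241/106 ≈ -2257.0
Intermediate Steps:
X(n, I) = 1/106
-2257 + X(-172, 31) = -2257 + 1/106 = -239241/106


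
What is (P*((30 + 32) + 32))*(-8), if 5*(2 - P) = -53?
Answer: -47376/5 ≈ -9475.2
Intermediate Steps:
P = 63/5 (P = 2 - 1/5*(-53) = 2 + 53/5 = 63/5 ≈ 12.600)
(P*((30 + 32) + 32))*(-8) = (63*((30 + 32) + 32)/5)*(-8) = (63*(62 + 32)/5)*(-8) = ((63/5)*94)*(-8) = (5922/5)*(-8) = -47376/5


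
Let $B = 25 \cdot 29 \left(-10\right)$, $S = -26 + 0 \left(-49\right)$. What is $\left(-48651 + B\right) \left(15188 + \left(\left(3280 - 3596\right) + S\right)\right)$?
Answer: $-829906246$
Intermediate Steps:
$S = -26$ ($S = -26 + 0 = -26$)
$B = -7250$ ($B = 725 \left(-10\right) = -7250$)
$\left(-48651 + B\right) \left(15188 + \left(\left(3280 - 3596\right) + S\right)\right) = \left(-48651 - 7250\right) \left(15188 + \left(\left(3280 - 3596\right) - 26\right)\right) = - 55901 \left(15188 - 342\right) = \left(-55901\right) 14846 = -829906246$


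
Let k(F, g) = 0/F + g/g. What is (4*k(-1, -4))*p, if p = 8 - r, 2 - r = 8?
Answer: 56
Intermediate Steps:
k(F, g) = 1 (k(F, g) = 0 + 1 = 1)
r = -6 (r = 2 - 1*8 = 2 - 8 = -6)
p = 14 (p = 8 - 1*(-6) = 8 + 6 = 14)
(4*k(-1, -4))*p = (4*1)*14 = 4*14 = 56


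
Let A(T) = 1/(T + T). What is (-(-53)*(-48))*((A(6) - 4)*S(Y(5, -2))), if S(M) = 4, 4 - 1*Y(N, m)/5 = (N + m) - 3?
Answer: 39856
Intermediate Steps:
A(T) = 1/(2*T)
Y(N, m) = 35 - 5*N - 5*m (Y(N, m) = 20 - 5*((N + m) - 3) = 20 - 5*(-3 + N + m) = 20 + (15 - 5*N - 5*m) = 35 - 5*N - 5*m)
(-(-53)*(-48))*((A(6) - 4)*S(Y(5, -2))) = (-(-53)*(-48))*(((½)/6 - 4)*4) = (-53*48)*(((½)*(⅙) - 4)*4) = -2544*(1/12 - 4)*4 = -(-9964)*4 = -2544*(-47/3) = 39856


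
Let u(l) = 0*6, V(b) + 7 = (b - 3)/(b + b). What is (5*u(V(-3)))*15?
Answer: 0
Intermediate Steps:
V(b) = -7 + (-3 + b)/(2*b) (V(b) = -7 + (b - 3)/(b + b) = -7 + (-3 + b)/((2*b)) = -7 + (-3 + b)*(1/(2*b)) = -7 + (-3 + b)/(2*b))
u(l) = 0
(5*u(V(-3)))*15 = (5*0)*15 = 0*15 = 0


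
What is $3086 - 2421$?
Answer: $665$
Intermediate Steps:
$3086 - 2421 = 665$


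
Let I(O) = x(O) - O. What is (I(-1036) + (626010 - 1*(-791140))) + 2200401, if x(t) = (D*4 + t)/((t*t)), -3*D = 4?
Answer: 2912861213783/804972 ≈ 3.6186e+6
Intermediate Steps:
D = -4/3 (D = -⅓*4 = -4/3 ≈ -1.3333)
x(t) = (-16/3 + t)/t² (x(t) = (-4/3*4 + t)/((t*t)) = (-16/3 + t)/(t²) = (-16/3 + t)/t²)
I(O) = -O + (-16/3 + O)/O² (I(O) = (-16/3 + O)/O² - O = -O + (-16/3 + O)/O²)
(I(-1036) + (626010 - 1*(-791140))) + 2200401 = ((-16/3 - 1036 - 1*(-1036)³)/(-1036)² + (626010 - 1*(-791140))) + 2200401 = ((-16/3 - 1036 - 1*(-1111934656))/1073296 + (626010 + 791140)) + 2200401 = ((-16/3 - 1036 + 1111934656)/1073296 + 1417150) + 2200401 = ((1/1073296)*(3335800844/3) + 1417150) + 2200401 = (833950211/804972 + 1417150) + 2200401 = 1141600020011/804972 + 2200401 = 2912861213783/804972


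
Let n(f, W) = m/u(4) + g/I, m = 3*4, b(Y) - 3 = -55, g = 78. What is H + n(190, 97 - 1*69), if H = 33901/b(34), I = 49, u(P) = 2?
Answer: -1641805/2548 ≈ -644.35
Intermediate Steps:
b(Y) = -52 (b(Y) = 3 - 55 = -52)
m = 12
n(f, W) = 372/49 (n(f, W) = 12/2 + 78/49 = 12*(½) + 78*(1/49) = 6 + 78/49 = 372/49)
H = -33901/52 (H = 33901/(-52) = 33901*(-1/52) = -33901/52 ≈ -651.94)
H + n(190, 97 - 1*69) = -33901/52 + 372/49 = -1641805/2548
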